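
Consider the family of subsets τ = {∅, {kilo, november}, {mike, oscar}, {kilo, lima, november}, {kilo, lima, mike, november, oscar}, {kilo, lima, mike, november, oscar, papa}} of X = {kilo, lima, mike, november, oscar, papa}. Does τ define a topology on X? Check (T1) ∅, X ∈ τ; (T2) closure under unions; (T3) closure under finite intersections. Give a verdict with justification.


τ is NOT a topology on X.

Axiom (T1): ∅ ∈ τ? Yes; X ∈ τ? Yes.
Axiom (T2/T3): check pairwise unions and intersections of members of τ.
Counterexample for (T2): {kilo, november} ∪ {mike, oscar} = {kilo, mike, november, oscar} ∉ τ. Therefore τ is NOT a topology.


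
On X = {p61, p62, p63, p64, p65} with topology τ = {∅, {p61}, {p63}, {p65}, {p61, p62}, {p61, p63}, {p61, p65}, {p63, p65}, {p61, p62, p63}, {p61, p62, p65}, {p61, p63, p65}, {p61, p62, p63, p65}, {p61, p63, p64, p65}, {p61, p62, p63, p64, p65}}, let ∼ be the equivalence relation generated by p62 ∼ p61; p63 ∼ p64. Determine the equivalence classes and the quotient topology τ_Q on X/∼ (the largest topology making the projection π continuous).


X/∼ = {[p61=p62], [p63=p64], [p65]}; |τ_Q| = 5.

Equivalence classes: [p61=p62], [p63=p64], [p65].
Quotient map π: X → X/∼ sends p61 ↦ [p61=p62], p62 ↦ [p61=p62], p63 ↦ [p63=p64], p64 ↦ [p63=p64], p65 ↦ [p65].
For each subset V ⊆ X/∼, compute π^{-1}(V) ⊆ X and check whether π^{-1}(V) ∈ τ. V is open in τ_Q iff π^{-1}(V) ∈ τ.
  V = {}: π^{-1}(V) = ∅ ∈ τ ✓.
  V = {[p61=p62]}: π^{-1}(V) = {p61, p62} ∈ τ ✓.
  V = {[p63=p64]}: π^{-1}(V) = {p63, p64} ∉ τ ✗.
  V = {[p61=p62], [p63=p64]}: π^{-1}(V) = {p61, p62, p63, p64} ∉ τ ✗.
  V = {[p65]}: π^{-1}(V) = {p65} ∈ τ ✓.
  V = {[p61=p62], [p65]}: π^{-1}(V) = {p61, p62, p65} ∈ τ ✓.
  V = {[p63=p64], [p65]}: π^{-1}(V) = {p63, p64, p65} ∉ τ ✗.
  V = {[p61=p62], [p63=p64], [p65]}: π^{-1}(V) = {p61, p62, p63, p64, p65} ∈ τ ✓.
Open sets in the quotient: τ_Q = {{}, {[p61=p62]}, {[p65]}, {[p61=p62], [p65]}, {[p61=p62], [p63=p64], [p65]}} (5 elements).


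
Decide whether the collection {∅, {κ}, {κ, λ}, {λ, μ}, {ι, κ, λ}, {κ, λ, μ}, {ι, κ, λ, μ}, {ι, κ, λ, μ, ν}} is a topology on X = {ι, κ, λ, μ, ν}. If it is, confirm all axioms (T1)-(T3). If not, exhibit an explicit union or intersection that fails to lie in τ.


τ is NOT a topology on X.

Axiom (T1): ∅ ∈ τ? Yes; X ∈ τ? Yes.
Axiom (T2/T3): check pairwise unions and intersections of members of τ.
Counterexample for (T3): {κ, λ} ∩ {λ, μ} = {λ} ∉ τ. Therefore τ is NOT a topology.


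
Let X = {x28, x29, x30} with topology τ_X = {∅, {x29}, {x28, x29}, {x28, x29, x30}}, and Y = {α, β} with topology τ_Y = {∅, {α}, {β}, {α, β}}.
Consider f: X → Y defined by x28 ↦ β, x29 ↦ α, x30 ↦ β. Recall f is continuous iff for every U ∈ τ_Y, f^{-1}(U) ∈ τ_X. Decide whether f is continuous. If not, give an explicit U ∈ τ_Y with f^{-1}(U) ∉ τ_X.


f is NOT continuous.

Compute f^{-1}(U) for each U ∈ τ_Y:
  U = ∅: f^{-1}(U) = ∅ ∈ τ_X ✓.
  U = {α}: f^{-1}(U) = {x29} ∈ τ_X ✓.
  U = {β}: f^{-1}(U) = {x28, x30} ∉ τ_X ✗.
  U = {α, β}: f^{-1}(U) = {x28, x29, x30} ∈ τ_X ✓.
Found U = {β} with f^{-1}(U) = {x28, x30} not in τ_X. Therefore f is NOT continuous.


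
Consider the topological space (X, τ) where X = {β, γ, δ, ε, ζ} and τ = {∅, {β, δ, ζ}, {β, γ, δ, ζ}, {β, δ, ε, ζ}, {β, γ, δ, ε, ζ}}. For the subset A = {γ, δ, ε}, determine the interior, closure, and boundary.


int(A) = ∅, cl(A) = {β, γ, δ, ε, ζ}, ∂A = {β, γ, δ, ε, ζ}.

Closed sets in (X, τ) are complements of opens:
  closed(X, τ) = {∅, {γ}, {ε}, {γ, ε}, {β, γ, δ, ε, ζ}}.
int(A) = ⋃ {U ∈ τ : U ⊆ A}. Opens contained in A: ∅.
Taking the union of these: int(A) = ∅.
cl(A) = ⋂ {C closed : A ⊆ C}. Closed sets containing A: {β, γ, δ, ε, ζ}.
Intersecting these: cl(A) = {β, γ, δ, ε, ζ}.
∂A = cl(A) ∖ int(A) = {β, γ, δ, ε, ζ} ∖ ∅ = {β, γ, δ, ε, ζ}.


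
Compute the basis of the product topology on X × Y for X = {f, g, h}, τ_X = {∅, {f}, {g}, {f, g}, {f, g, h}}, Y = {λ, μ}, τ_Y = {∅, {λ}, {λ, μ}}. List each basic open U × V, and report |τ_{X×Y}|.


Basis B = {∅ × ∅, {f} × {λ}, {g} × {λ}, {f} × {λ, μ}, {f, g} × {λ}, {g} × {λ, μ}, {f, g, h} × {λ}, {f, g} × {λ, μ}, {f, g, h} × {λ, μ}}; |τ_{X×Y}| = 14.

Enumerate products U × V with U ∈ τ_X, V ∈ τ_Y (deduplicated):
  ∅ × ∅ = {} (∅)
  {f} × {λ} = {(f,λ)}
  {g} × {λ} = {(g,λ)}
  {f} × {λ, μ} = {(f,λ), (f,μ)}
  {f, g} × {λ} = {(f,λ), (g,λ)}
  {g} × {λ, μ} = {(g,λ), (g,μ)}
  {f, g, h} × {λ} = {(f,λ), (g,λ), (h,λ)}
  {f, g} × {λ, μ} = {(f,λ), (f,μ), (g,λ), (g,μ)}
  {f, g, h} × {λ, μ} = {(f,λ), (f,μ), (g,λ), (g,μ), (h,λ), (h,μ)}
These 9 distinct sets form the basis B.
Close under arbitrary unions to get τ_{X×Y}; counting gives |τ_{X×Y}| = 14.


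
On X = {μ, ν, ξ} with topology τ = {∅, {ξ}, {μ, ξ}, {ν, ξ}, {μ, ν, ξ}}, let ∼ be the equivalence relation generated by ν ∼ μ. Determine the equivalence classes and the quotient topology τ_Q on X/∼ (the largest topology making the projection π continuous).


X/∼ = {[μ=ν], [ξ]}; |τ_Q| = 3.

Equivalence classes: [μ=ν], [ξ].
Quotient map π: X → X/∼ sends μ ↦ [μ=ν], ν ↦ [μ=ν], ξ ↦ [ξ].
For each subset V ⊆ X/∼, compute π^{-1}(V) ⊆ X and check whether π^{-1}(V) ∈ τ. V is open in τ_Q iff π^{-1}(V) ∈ τ.
  V = {}: π^{-1}(V) = ∅ ∈ τ ✓.
  V = {[μ=ν]}: π^{-1}(V) = {μ, ν} ∉ τ ✗.
  V = {[ξ]}: π^{-1}(V) = {ξ} ∈ τ ✓.
  V = {[μ=ν], [ξ]}: π^{-1}(V) = {μ, ν, ξ} ∈ τ ✓.
Open sets in the quotient: τ_Q = {{}, {[ξ]}, {[μ=ν], [ξ]}} (3 elements).


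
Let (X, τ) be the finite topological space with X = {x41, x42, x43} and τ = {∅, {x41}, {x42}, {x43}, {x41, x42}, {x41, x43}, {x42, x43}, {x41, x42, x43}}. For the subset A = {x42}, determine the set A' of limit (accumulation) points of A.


A' = ∅

For each x ∈ X, list the open sets U ∈ τ with x ∈ U, then check whether U ∩ (A ∖ {x}) ≠ ∅ for every such U.
  x = x41: open {x41} ∋ x has {x41} ∩ (A ∖ {x41}) = ∅, so x is NOT a limit point.
  x = x42: open {x42} ∋ x has {x42} ∩ (A ∖ {x42}) = ∅, so x is NOT a limit point.
  x = x43: open {x43} ∋ x has {x43} ∩ (A ∖ {x43}) = ∅, so x is NOT a limit point.
Collecting: A' = ∅.


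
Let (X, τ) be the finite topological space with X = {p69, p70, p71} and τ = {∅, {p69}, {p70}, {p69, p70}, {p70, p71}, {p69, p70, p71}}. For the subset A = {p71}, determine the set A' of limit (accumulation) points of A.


A' = ∅

For each x ∈ X, list the open sets U ∈ τ with x ∈ U, then check whether U ∩ (A ∖ {x}) ≠ ∅ for every such U.
  x = p69: open {p69} ∋ x has {p69} ∩ (A ∖ {p69}) = ∅, so x is NOT a limit point.
  x = p70: open {p70} ∋ x has {p70} ∩ (A ∖ {p70}) = ∅, so x is NOT a limit point.
  x = p71: open {p70, p71} ∋ x has {p70, p71} ∩ (A ∖ {p71}) = ∅, so x is NOT a limit point.
Collecting: A' = ∅.


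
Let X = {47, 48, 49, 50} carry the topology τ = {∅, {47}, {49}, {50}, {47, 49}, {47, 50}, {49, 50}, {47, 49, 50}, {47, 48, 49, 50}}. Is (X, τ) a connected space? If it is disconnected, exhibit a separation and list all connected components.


(X, τ) is connected.

Find clopen sets (U ∈ τ with X ∖ U ∈ τ):
  U = ∅, X ∖ U = {47, 48, 49, 50} — both open, so U is clopen.
  U = {47, 48, 49, 50}, X ∖ U = ∅ — both open, so U is clopen.
Only trivial clopens (∅ and X) exist, so (X, τ) is connected.
Compute connected components by grouping points that agree on all clopens:
  component: {47, 48, 49, 50}


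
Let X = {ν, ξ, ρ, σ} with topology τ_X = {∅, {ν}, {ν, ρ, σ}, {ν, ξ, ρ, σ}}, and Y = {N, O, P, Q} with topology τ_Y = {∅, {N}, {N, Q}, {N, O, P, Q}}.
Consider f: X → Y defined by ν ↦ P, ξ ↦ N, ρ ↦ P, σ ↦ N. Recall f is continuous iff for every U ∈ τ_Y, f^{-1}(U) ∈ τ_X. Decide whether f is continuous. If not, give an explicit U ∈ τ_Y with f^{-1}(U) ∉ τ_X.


f is NOT continuous.

Compute f^{-1}(U) for each U ∈ τ_Y:
  U = ∅: f^{-1}(U) = ∅ ∈ τ_X ✓.
  U = {N}: f^{-1}(U) = {ξ, σ} ∉ τ_X ✗.
  U = {N, Q}: f^{-1}(U) = {ξ, σ} ∉ τ_X ✗.
  U = {N, O, P, Q}: f^{-1}(U) = {ν, ξ, ρ, σ} ∈ τ_X ✓.
Found U = {N} with f^{-1}(U) = {ξ, σ} not in τ_X. Therefore f is NOT continuous.


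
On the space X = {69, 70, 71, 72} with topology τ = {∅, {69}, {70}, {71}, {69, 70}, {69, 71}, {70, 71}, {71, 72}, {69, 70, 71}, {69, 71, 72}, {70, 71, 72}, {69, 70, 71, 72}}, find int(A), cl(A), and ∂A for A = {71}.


int(A) = {71}, cl(A) = {71, 72}, ∂A = {72}.

Closed sets in (X, τ) are complements of opens:
  closed(X, τ) = {∅, {69}, {70}, {72}, {69, 70}, {69, 72}, {70, 72}, {71, 72}, {69, 70, 72}, {69, 71, 72}, {70, 71, 72}, {69, 70, 71, 72}}.
int(A) = ⋃ {U ∈ τ : U ⊆ A}. Opens contained in A: ∅, {71}.
Taking the union of these: int(A) = {71}.
cl(A) = ⋂ {C closed : A ⊆ C}. Closed sets containing A: {71, 72}, {69, 71, 72}, {70, 71, 72}, {69, 70, 71, 72}.
Intersecting these: cl(A) = {71, 72}.
∂A = cl(A) ∖ int(A) = {71, 72} ∖ {71} = {72}.


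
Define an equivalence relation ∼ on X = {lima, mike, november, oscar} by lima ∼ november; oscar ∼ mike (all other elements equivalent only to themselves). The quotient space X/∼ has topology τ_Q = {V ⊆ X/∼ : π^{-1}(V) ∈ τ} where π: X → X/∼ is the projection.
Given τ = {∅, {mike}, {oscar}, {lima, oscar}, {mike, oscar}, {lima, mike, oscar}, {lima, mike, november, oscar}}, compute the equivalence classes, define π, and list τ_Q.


X/∼ = {[lima=november], [mike=oscar]}; |τ_Q| = 3.

Equivalence classes: [lima=november], [mike=oscar].
Quotient map π: X → X/∼ sends lima ↦ [lima=november], mike ↦ [mike=oscar], november ↦ [lima=november], oscar ↦ [mike=oscar].
For each subset V ⊆ X/∼, compute π^{-1}(V) ⊆ X and check whether π^{-1}(V) ∈ τ. V is open in τ_Q iff π^{-1}(V) ∈ τ.
  V = {}: π^{-1}(V) = ∅ ∈ τ ✓.
  V = {[lima=november]}: π^{-1}(V) = {lima, november} ∉ τ ✗.
  V = {[mike=oscar]}: π^{-1}(V) = {mike, oscar} ∈ τ ✓.
  V = {[lima=november], [mike=oscar]}: π^{-1}(V) = {lima, mike, november, oscar} ∈ τ ✓.
Open sets in the quotient: τ_Q = {{}, {[mike=oscar]}, {[lima=november], [mike=oscar]}} (3 elements).


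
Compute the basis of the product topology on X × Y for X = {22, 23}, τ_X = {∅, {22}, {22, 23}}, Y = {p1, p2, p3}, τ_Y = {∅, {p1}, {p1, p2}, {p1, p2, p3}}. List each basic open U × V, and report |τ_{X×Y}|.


Basis B = {∅ × ∅, {22} × {p1}, {22} × {p1, p2}, {22, 23} × {p1}, {22} × {p1, p2, p3}, {22, 23} × {p1, p2}, {22, 23} × {p1, p2, p3}}; |τ_{X×Y}| = 10.

Enumerate products U × V with U ∈ τ_X, V ∈ τ_Y (deduplicated):
  ∅ × ∅ = {} (∅)
  {22} × {p1} = {(22,p1)}
  {22} × {p1, p2} = {(22,p1), (22,p2)}
  {22, 23} × {p1} = {(22,p1), (23,p1)}
  {22} × {p1, p2, p3} = {(22,p1), (22,p2), (22,p3)}
  {22, 23} × {p1, p2} = {(22,p1), (22,p2), (23,p1), (23,p2)}
  {22, 23} × {p1, p2, p3} = {(22,p1), (22,p2), (22,p3), (23,p1), (23,p2), (23,p3)}
These 7 distinct sets form the basis B.
Close under arbitrary unions to get τ_{X×Y}; counting gives |τ_{X×Y}| = 10.


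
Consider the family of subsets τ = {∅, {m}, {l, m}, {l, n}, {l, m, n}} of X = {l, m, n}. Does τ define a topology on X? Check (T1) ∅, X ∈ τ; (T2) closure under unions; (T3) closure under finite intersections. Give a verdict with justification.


τ is NOT a topology on X.

Axiom (T1): ∅ ∈ τ? Yes; X ∈ τ? Yes.
Axiom (T2/T3): check pairwise unions and intersections of members of τ.
Counterexample for (T3): {l, m} ∩ {l, n} = {l} ∉ τ. Therefore τ is NOT a topology.


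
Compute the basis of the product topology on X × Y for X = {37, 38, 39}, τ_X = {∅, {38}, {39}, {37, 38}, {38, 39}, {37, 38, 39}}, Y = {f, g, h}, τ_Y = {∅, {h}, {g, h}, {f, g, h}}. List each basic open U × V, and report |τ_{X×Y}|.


Basis B = {∅ × ∅, {38} × {h}, {39} × {h}, {37, 38} × {h}, {38} × {g, h}, {38, 39} × {h}, {39} × {g, h}, {37, 38, 39} × {h}, {38} × {f, g, h}, {39} × {f, g, h}, {37, 38} × {g, h}, {38, 39} × {g, h}, {37, 38} × {f, g, h}, {37, 38, 39} × {g, h}, {38, 39} × {f, g, h}, {37, 38, 39} × {f, g, h}}; |τ_{X×Y}| = 40.

Enumerate products U × V with U ∈ τ_X, V ∈ τ_Y (deduplicated):
  ∅ × ∅ = {} (∅)
  {38} × {h} = {(38,h)}
  {39} × {h} = {(39,h)}
  {37, 38} × {h} = {(37,h), (38,h)}
  {38} × {g, h} = {(38,g), (38,h)}
  {38, 39} × {h} = {(38,h), (39,h)}
  {39} × {g, h} = {(39,g), (39,h)}
  {37, 38, 39} × {h} = {(37,h), (38,h), (39,h)}
  {38} × {f, g, h} = {(38,f), (38,g), (38,h)}
  {39} × {f, g, h} = {(39,f), (39,g), (39,h)}
  {37, 38} × {g, h} = {(37,g), (37,h), (38,g), (38,h)}
  {38, 39} × {g, h} = {(38,g), (38,h), (39,g), (39,h)}
  {37, 38} × {f, g, h} = {(37,f), (37,g), (37,h), (38,f), (38,g), (38,h)}
  {37, 38, 39} × {g, h} = {(37,g), (37,h), (38,g), (38,h), (39,g), (39,h)}
  {38, 39} × {f, g, h} = {(38,f), (38,g), (38,h), (39,f), (39,g), (39,h)}
  {37, 38, 39} × {f, g, h} = {(37,f), (37,g), (37,h), (38,f), (38,g), (38,h), (39,f), (39,g), (39,h)}
These 16 distinct sets form the basis B.
Close under arbitrary unions to get τ_{X×Y}; counting gives |τ_{X×Y}| = 40.


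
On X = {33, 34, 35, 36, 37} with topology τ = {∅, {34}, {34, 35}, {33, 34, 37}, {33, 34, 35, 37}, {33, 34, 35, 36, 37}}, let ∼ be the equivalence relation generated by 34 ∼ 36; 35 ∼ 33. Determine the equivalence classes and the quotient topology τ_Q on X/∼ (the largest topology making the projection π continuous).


X/∼ = {[33=35], [34=36], [37]}; |τ_Q| = 2.

Equivalence classes: [33=35], [34=36], [37].
Quotient map π: X → X/∼ sends 33 ↦ [33=35], 34 ↦ [34=36], 35 ↦ [33=35], 36 ↦ [34=36], 37 ↦ [37].
For each subset V ⊆ X/∼, compute π^{-1}(V) ⊆ X and check whether π^{-1}(V) ∈ τ. V is open in τ_Q iff π^{-1}(V) ∈ τ.
  V = {}: π^{-1}(V) = ∅ ∈ τ ✓.
  V = {[33=35]}: π^{-1}(V) = {33, 35} ∉ τ ✗.
  V = {[34=36]}: π^{-1}(V) = {34, 36} ∉ τ ✗.
  V = {[33=35], [34=36]}: π^{-1}(V) = {33, 34, 35, 36} ∉ τ ✗.
  V = {[37]}: π^{-1}(V) = {37} ∉ τ ✗.
  V = {[33=35], [37]}: π^{-1}(V) = {33, 35, 37} ∉ τ ✗.
  V = {[34=36], [37]}: π^{-1}(V) = {34, 36, 37} ∉ τ ✗.
  V = {[33=35], [34=36], [37]}: π^{-1}(V) = {33, 34, 35, 36, 37} ∈ τ ✓.
Open sets in the quotient: τ_Q = {{}, {[33=35], [34=36], [37]}} (2 elements).


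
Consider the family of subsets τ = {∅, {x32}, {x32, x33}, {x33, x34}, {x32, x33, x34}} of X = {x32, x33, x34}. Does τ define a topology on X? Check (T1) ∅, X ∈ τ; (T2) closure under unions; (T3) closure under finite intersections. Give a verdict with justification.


τ is NOT a topology on X.

Axiom (T1): ∅ ∈ τ? Yes; X ∈ τ? Yes.
Axiom (T2/T3): check pairwise unions and intersections of members of τ.
Counterexample for (T3): {x32, x33} ∩ {x33, x34} = {x33} ∉ τ. Therefore τ is NOT a topology.


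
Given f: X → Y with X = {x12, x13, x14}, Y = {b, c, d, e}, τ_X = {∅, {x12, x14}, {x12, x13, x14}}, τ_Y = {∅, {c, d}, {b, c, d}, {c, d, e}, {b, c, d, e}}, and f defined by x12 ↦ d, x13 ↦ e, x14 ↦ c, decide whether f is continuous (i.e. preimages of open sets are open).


f IS continuous.

Compute f^{-1}(U) for each U ∈ τ_Y:
  U = ∅: f^{-1}(U) = ∅ ∈ τ_X ✓.
  U = {c, d}: f^{-1}(U) = {x12, x14} ∈ τ_X ✓.
  U = {b, c, d}: f^{-1}(U) = {x12, x14} ∈ τ_X ✓.
  U = {c, d, e}: f^{-1}(U) = {x12, x13, x14} ∈ τ_X ✓.
  U = {b, c, d, e}: f^{-1}(U) = {x12, x13, x14} ∈ τ_X ✓.
Every preimage lies in τ_X, so f IS continuous.


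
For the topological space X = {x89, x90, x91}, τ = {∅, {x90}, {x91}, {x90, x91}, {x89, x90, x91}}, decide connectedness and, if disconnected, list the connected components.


(X, τ) is connected.

Find clopen sets (U ∈ τ with X ∖ U ∈ τ):
  U = ∅, X ∖ U = {x89, x90, x91} — both open, so U is clopen.
  U = {x89, x90, x91}, X ∖ U = ∅ — both open, so U is clopen.
Only trivial clopens (∅ and X) exist, so (X, τ) is connected.
Compute connected components by grouping points that agree on all clopens:
  component: {x89, x90, x91}


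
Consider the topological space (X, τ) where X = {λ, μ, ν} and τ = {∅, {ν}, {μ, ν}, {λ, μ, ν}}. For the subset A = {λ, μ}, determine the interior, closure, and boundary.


int(A) = ∅, cl(A) = {λ, μ}, ∂A = {λ, μ}.

Closed sets in (X, τ) are complements of opens:
  closed(X, τ) = {∅, {λ}, {λ, μ}, {λ, μ, ν}}.
int(A) = ⋃ {U ∈ τ : U ⊆ A}. Opens contained in A: ∅.
Taking the union of these: int(A) = ∅.
cl(A) = ⋂ {C closed : A ⊆ C}. Closed sets containing A: {λ, μ}, {λ, μ, ν}.
Intersecting these: cl(A) = {λ, μ}.
∂A = cl(A) ∖ int(A) = {λ, μ} ∖ ∅ = {λ, μ}.


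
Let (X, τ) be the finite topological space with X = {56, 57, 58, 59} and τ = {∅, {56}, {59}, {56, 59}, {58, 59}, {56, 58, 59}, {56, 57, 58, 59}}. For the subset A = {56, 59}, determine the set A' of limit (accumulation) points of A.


A' = {57, 58}

For each x ∈ X, list the open sets U ∈ τ with x ∈ U, then check whether U ∩ (A ∖ {x}) ≠ ∅ for every such U.
  x = 56: open {56} ∋ x has {56} ∩ (A ∖ {56}) = ∅, so x is NOT a limit point.
  x = 57: opens ∋ x are {56, 57, 58, 59}; each meets A ∖ {57}, so x IS a limit point.
  x = 58: opens ∋ x are {58, 59}, {56, 58, 59}, {56, 57, 58, 59}; each meets A ∖ {58}, so x IS a limit point.
  x = 59: open {59} ∋ x has {59} ∩ (A ∖ {59}) = ∅, so x is NOT a limit point.
Collecting: A' = {57, 58}.


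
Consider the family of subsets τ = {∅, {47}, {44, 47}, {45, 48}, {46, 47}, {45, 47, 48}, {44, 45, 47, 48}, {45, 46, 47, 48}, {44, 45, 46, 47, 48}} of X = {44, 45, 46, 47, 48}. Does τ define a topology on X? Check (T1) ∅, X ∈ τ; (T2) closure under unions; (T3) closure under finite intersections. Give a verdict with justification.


τ is NOT a topology on X.

Axiom (T1): ∅ ∈ τ? Yes; X ∈ τ? Yes.
Axiom (T2/T3): check pairwise unions and intersections of members of τ.
Counterexample for (T2): {44, 47} ∪ {46, 47} = {44, 46, 47} ∉ τ. Therefore τ is NOT a topology.


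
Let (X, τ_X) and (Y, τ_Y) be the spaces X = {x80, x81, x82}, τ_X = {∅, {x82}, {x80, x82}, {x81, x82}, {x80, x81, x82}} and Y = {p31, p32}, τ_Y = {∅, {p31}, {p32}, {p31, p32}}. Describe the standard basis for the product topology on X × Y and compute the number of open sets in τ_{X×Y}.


Basis B = {∅ × ∅, {x82} × {p31}, {x82} × {p32}, {x80, x82} × {p31}, {x80, x82} × {p32}, {x81, x82} × {p31}, {x81, x82} × {p32}, {x82} × {p31, p32}, {x80, x81, x82} × {p31}, {x80, x81, x82} × {p32}, {x80, x82} × {p31, p32}, {x81, x82} × {p31, p32}, {x80, x81, x82} × {p31, p32}}; |τ_{X×Y}| = 25.

Enumerate products U × V with U ∈ τ_X, V ∈ τ_Y (deduplicated):
  ∅ × ∅ = {} (∅)
  {x82} × {p31} = {(x82,p31)}
  {x82} × {p32} = {(x82,p32)}
  {x80, x82} × {p31} = {(x80,p31), (x82,p31)}
  {x80, x82} × {p32} = {(x80,p32), (x82,p32)}
  {x81, x82} × {p31} = {(x81,p31), (x82,p31)}
  {x81, x82} × {p32} = {(x81,p32), (x82,p32)}
  {x82} × {p31, p32} = {(x82,p31), (x82,p32)}
  {x80, x81, x82} × {p31} = {(x80,p31), (x81,p31), (x82,p31)}
  {x80, x81, x82} × {p32} = {(x80,p32), (x81,p32), (x82,p32)}
  {x80, x82} × {p31, p32} = {(x80,p31), (x80,p32), (x82,p31), (x82,p32)}
  {x81, x82} × {p31, p32} = {(x81,p31), (x81,p32), (x82,p31), (x82,p32)}
  {x80, x81, x82} × {p31, p32} = {(x80,p31), (x80,p32), (x81,p31), (x81,p32), (x82,p31), (x82,p32)}
These 13 distinct sets form the basis B.
Close under arbitrary unions to get τ_{X×Y}; counting gives |τ_{X×Y}| = 25.


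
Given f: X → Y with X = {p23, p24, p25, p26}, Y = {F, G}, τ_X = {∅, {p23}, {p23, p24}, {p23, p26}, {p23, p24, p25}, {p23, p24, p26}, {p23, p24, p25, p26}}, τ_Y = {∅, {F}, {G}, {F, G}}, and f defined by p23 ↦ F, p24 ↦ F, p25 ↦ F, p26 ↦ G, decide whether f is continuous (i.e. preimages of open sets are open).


f is NOT continuous.

Compute f^{-1}(U) for each U ∈ τ_Y:
  U = ∅: f^{-1}(U) = ∅ ∈ τ_X ✓.
  U = {F}: f^{-1}(U) = {p23, p24, p25} ∈ τ_X ✓.
  U = {G}: f^{-1}(U) = {p26} ∉ τ_X ✗.
  U = {F, G}: f^{-1}(U) = {p23, p24, p25, p26} ∈ τ_X ✓.
Found U = {G} with f^{-1}(U) = {p26} not in τ_X. Therefore f is NOT continuous.


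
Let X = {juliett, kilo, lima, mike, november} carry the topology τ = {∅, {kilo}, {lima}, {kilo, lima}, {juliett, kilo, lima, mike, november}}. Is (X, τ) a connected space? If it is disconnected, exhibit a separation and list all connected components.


(X, τ) is connected.

Find clopen sets (U ∈ τ with X ∖ U ∈ τ):
  U = ∅, X ∖ U = {juliett, kilo, lima, mike, november} — both open, so U is clopen.
  U = {juliett, kilo, lima, mike, november}, X ∖ U = ∅ — both open, so U is clopen.
Only trivial clopens (∅ and X) exist, so (X, τ) is connected.
Compute connected components by grouping points that agree on all clopens:
  component: {juliett, kilo, lima, mike, november}


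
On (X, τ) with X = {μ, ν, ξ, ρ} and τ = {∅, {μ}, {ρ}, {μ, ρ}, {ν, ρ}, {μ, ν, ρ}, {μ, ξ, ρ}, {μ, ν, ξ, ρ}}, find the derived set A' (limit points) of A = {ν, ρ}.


A' = {ν, ξ}

For each x ∈ X, list the open sets U ∈ τ with x ∈ U, then check whether U ∩ (A ∖ {x}) ≠ ∅ for every such U.
  x = μ: open {μ} ∋ x has {μ} ∩ (A ∖ {μ}) = ∅, so x is NOT a limit point.
  x = ν: opens ∋ x are {ν, ρ}, {μ, ν, ρ}, {μ, ν, ξ, ρ}; each meets A ∖ {ν}, so x IS a limit point.
  x = ξ: opens ∋ x are {μ, ξ, ρ}, {μ, ν, ξ, ρ}; each meets A ∖ {ξ}, so x IS a limit point.
  x = ρ: open {ρ} ∋ x has {ρ} ∩ (A ∖ {ρ}) = ∅, so x is NOT a limit point.
Collecting: A' = {ν, ξ}.


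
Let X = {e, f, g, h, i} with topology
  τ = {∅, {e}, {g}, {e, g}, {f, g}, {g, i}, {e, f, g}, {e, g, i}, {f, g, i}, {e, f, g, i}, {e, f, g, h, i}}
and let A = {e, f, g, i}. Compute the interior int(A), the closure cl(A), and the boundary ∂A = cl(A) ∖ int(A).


int(A) = {e, f, g, i}, cl(A) = {e, f, g, h, i}, ∂A = {h}.

Closed sets in (X, τ) are complements of opens:
  closed(X, τ) = {∅, {h}, {e, h}, {f, h}, {h, i}, {e, f, h}, {e, h, i}, {f, h, i}, {e, f, h, i}, {f, g, h, i}, {e, f, g, h, i}}.
int(A) = ⋃ {U ∈ τ : U ⊆ A}. Opens contained in A: ∅, {e}, {g}, {e, g}, {f, g}, {g, i}, {e, f, g}, {e, g, i}, {f, g, i}, {e, f, g, i}.
Taking the union of these: int(A) = {e, f, g, i}.
cl(A) = ⋂ {C closed : A ⊆ C}. Closed sets containing A: {e, f, g, h, i}.
Intersecting these: cl(A) = {e, f, g, h, i}.
∂A = cl(A) ∖ int(A) = {e, f, g, h, i} ∖ {e, f, g, i} = {h}.


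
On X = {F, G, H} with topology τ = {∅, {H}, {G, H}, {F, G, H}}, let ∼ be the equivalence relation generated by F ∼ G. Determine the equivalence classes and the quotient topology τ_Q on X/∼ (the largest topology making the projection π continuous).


X/∼ = {[F=G], [H]}; |τ_Q| = 3.

Equivalence classes: [F=G], [H].
Quotient map π: X → X/∼ sends F ↦ [F=G], G ↦ [F=G], H ↦ [H].
For each subset V ⊆ X/∼, compute π^{-1}(V) ⊆ X and check whether π^{-1}(V) ∈ τ. V is open in τ_Q iff π^{-1}(V) ∈ τ.
  V = {}: π^{-1}(V) = ∅ ∈ τ ✓.
  V = {[F=G]}: π^{-1}(V) = {F, G} ∉ τ ✗.
  V = {[H]}: π^{-1}(V) = {H} ∈ τ ✓.
  V = {[F=G], [H]}: π^{-1}(V) = {F, G, H} ∈ τ ✓.
Open sets in the quotient: τ_Q = {{}, {[H]}, {[F=G], [H]}} (3 elements).


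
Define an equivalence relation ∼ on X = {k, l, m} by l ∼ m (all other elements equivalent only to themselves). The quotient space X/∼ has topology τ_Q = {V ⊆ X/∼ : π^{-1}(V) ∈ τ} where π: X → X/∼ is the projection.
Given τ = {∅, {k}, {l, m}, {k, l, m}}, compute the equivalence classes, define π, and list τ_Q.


X/∼ = {[k], [l=m]}; |τ_Q| = 4.

Equivalence classes: [k], [l=m].
Quotient map π: X → X/∼ sends k ↦ [k], l ↦ [l=m], m ↦ [l=m].
For each subset V ⊆ X/∼, compute π^{-1}(V) ⊆ X and check whether π^{-1}(V) ∈ τ. V is open in τ_Q iff π^{-1}(V) ∈ τ.
  V = {}: π^{-1}(V) = ∅ ∈ τ ✓.
  V = {[k]}: π^{-1}(V) = {k} ∈ τ ✓.
  V = {[l=m]}: π^{-1}(V) = {l, m} ∈ τ ✓.
  V = {[k], [l=m]}: π^{-1}(V) = {k, l, m} ∈ τ ✓.
Open sets in the quotient: τ_Q = {{}, {[k]}, {[l=m]}, {[k], [l=m]}} (4 elements).


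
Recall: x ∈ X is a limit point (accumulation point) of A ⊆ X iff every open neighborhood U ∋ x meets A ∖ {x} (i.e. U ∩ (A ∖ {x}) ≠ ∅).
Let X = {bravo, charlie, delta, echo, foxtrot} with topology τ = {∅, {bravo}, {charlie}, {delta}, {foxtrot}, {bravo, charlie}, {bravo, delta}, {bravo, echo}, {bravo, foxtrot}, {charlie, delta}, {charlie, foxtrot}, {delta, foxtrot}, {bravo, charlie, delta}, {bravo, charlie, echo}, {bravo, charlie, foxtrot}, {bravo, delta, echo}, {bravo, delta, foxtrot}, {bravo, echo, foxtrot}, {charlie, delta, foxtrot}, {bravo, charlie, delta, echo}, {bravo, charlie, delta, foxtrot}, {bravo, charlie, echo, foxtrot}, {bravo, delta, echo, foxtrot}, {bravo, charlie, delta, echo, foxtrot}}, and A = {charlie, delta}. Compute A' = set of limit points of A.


A' = ∅

For each x ∈ X, list the open sets U ∈ τ with x ∈ U, then check whether U ∩ (A ∖ {x}) ≠ ∅ for every such U.
  x = bravo: open {bravo} ∋ x has {bravo} ∩ (A ∖ {bravo}) = ∅, so x is NOT a limit point.
  x = charlie: open {charlie} ∋ x has {charlie} ∩ (A ∖ {charlie}) = ∅, so x is NOT a limit point.
  x = delta: open {delta} ∋ x has {delta} ∩ (A ∖ {delta}) = ∅, so x is NOT a limit point.
  x = echo: open {bravo, echo} ∋ x has {bravo, echo} ∩ (A ∖ {echo}) = ∅, so x is NOT a limit point.
  x = foxtrot: open {foxtrot} ∋ x has {foxtrot} ∩ (A ∖ {foxtrot}) = ∅, so x is NOT a limit point.
Collecting: A' = ∅.


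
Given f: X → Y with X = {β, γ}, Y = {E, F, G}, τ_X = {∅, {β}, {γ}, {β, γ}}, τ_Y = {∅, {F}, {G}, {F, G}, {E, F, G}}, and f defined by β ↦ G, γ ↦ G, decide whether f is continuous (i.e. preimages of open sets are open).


f IS continuous.

Compute f^{-1}(U) for each U ∈ τ_Y:
  U = ∅: f^{-1}(U) = ∅ ∈ τ_X ✓.
  U = {F}: f^{-1}(U) = ∅ ∈ τ_X ✓.
  U = {G}: f^{-1}(U) = {β, γ} ∈ τ_X ✓.
  U = {F, G}: f^{-1}(U) = {β, γ} ∈ τ_X ✓.
  U = {E, F, G}: f^{-1}(U) = {β, γ} ∈ τ_X ✓.
Every preimage lies in τ_X, so f IS continuous.


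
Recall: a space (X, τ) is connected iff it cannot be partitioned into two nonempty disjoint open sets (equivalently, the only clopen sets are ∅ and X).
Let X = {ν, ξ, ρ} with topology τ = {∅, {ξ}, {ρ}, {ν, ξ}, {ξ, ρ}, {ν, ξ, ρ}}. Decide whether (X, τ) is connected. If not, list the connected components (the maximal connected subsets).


(X, τ) is disconnected; components = [{ρ}, {ν, ξ}].

Find clopen sets (U ∈ τ with X ∖ U ∈ τ):
  U = ∅, X ∖ U = {ν, ξ, ρ} — both open, so U is clopen.
  U = {ρ}, X ∖ U = {ν, ξ} — both open, so U is clopen.
  U = {ν, ξ}, X ∖ U = {ρ} — both open, so U is clopen.
  U = {ν, ξ, ρ}, X ∖ U = ∅ — both open, so U is clopen.
Nontrivial clopen(s) exist: e.g. {ν, ξ}. So (X, τ) is disconnected.
Compute connected components by grouping points that agree on all clopens:
  component: {ρ}
  component: {ν, ξ}


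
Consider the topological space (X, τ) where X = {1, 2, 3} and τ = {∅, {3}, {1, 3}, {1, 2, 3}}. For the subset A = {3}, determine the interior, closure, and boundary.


int(A) = {3}, cl(A) = {1, 2, 3}, ∂A = {1, 2}.

Closed sets in (X, τ) are complements of opens:
  closed(X, τ) = {∅, {2}, {1, 2}, {1, 2, 3}}.
int(A) = ⋃ {U ∈ τ : U ⊆ A}. Opens contained in A: ∅, {3}.
Taking the union of these: int(A) = {3}.
cl(A) = ⋂ {C closed : A ⊆ C}. Closed sets containing A: {1, 2, 3}.
Intersecting these: cl(A) = {1, 2, 3}.
∂A = cl(A) ∖ int(A) = {1, 2, 3} ∖ {3} = {1, 2}.


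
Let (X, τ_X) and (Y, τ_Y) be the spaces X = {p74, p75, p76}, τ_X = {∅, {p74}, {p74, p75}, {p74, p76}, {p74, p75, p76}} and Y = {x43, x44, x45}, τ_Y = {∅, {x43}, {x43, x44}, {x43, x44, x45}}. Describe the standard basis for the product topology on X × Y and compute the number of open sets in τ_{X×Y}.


Basis B = {∅ × ∅, {p74} × {x43}, {p74} × {x43, x44}, {p74, p75} × {x43}, {p74, p76} × {x43}, {p74} × {x43, x44, x45}, {p74, p75, p76} × {x43}, {p74, p75} × {x43, x44}, {p74, p76} × {x43, x44}, {p74, p75} × {x43, x44, x45}, {p74, p76} × {x43, x44, x45}, {p74, p75, p76} × {x43, x44}, {p74, p75, p76} × {x43, x44, x45}}; |τ_{X×Y}| = 30.

Enumerate products U × V with U ∈ τ_X, V ∈ τ_Y (deduplicated):
  ∅ × ∅ = {} (∅)
  {p74} × {x43} = {(p74,x43)}
  {p74} × {x43, x44} = {(p74,x43), (p74,x44)}
  {p74, p75} × {x43} = {(p74,x43), (p75,x43)}
  {p74, p76} × {x43} = {(p74,x43), (p76,x43)}
  {p74} × {x43, x44, x45} = {(p74,x43), (p74,x44), (p74,x45)}
  {p74, p75, p76} × {x43} = {(p74,x43), (p75,x43), (p76,x43)}
  {p74, p75} × {x43, x44} = {(p74,x43), (p74,x44), (p75,x43), (p75,x44)}
  {p74, p76} × {x43, x44} = {(p74,x43), (p74,x44), (p76,x43), (p76,x44)}
  {p74, p75} × {x43, x44, x45} = {(p74,x43), (p74,x44), (p74,x45), (p75,x43), (p75,x44), (p75,x45)}
  {p74, p76} × {x43, x44, x45} = {(p74,x43), (p74,x44), (p74,x45), (p76,x43), (p76,x44), (p76,x45)}
  {p74, p75, p76} × {x43, x44} = {(p74,x43), (p74,x44), (p75,x43), (p75,x44), (p76,x43), (p76,x44)}
  {p74, p75, p76} × {x43, x44, x45} = {(p74,x43), (p74,x44), (p74,x45), (p75,x43), (p75,x44), (p75,x45), (p76,x43), (p76,x44), (p76,x45)}
These 13 distinct sets form the basis B.
Close under arbitrary unions to get τ_{X×Y}; counting gives |τ_{X×Y}| = 30.


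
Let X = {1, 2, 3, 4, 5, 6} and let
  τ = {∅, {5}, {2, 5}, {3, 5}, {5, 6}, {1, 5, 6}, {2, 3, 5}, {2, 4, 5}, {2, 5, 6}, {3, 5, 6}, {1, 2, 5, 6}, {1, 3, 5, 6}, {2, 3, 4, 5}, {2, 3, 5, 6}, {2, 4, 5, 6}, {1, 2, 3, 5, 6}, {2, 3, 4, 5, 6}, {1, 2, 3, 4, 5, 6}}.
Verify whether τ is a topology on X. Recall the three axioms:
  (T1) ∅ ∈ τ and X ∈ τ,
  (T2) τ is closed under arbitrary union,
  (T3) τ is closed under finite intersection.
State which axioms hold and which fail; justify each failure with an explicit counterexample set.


τ is NOT a topology on X.

Axiom (T1): ∅ ∈ τ? Yes; X ∈ τ? Yes.
Axiom (T2/T3): check pairwise unions and intersections of members of τ.
Counterexample for (T2): {1, 5, 6} ∪ {2, 4, 5} = {1, 2, 4, 5, 6} ∉ τ. Therefore τ is NOT a topology.


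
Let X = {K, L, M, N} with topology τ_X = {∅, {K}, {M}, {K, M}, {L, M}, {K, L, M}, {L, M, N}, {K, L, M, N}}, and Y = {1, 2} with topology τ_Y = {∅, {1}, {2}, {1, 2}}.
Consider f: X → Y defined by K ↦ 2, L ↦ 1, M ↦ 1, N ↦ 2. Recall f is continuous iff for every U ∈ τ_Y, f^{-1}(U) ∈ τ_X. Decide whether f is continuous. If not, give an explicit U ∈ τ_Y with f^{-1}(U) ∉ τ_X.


f is NOT continuous.

Compute f^{-1}(U) for each U ∈ τ_Y:
  U = ∅: f^{-1}(U) = ∅ ∈ τ_X ✓.
  U = {1}: f^{-1}(U) = {L, M} ∈ τ_X ✓.
  U = {2}: f^{-1}(U) = {K, N} ∉ τ_X ✗.
  U = {1, 2}: f^{-1}(U) = {K, L, M, N} ∈ τ_X ✓.
Found U = {2} with f^{-1}(U) = {K, N} not in τ_X. Therefore f is NOT continuous.


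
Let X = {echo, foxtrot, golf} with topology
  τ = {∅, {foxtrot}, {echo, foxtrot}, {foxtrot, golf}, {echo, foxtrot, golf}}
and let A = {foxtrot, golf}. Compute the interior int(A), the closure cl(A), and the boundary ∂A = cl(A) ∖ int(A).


int(A) = {foxtrot, golf}, cl(A) = {echo, foxtrot, golf}, ∂A = {echo}.

Closed sets in (X, τ) are complements of opens:
  closed(X, τ) = {∅, {echo}, {golf}, {echo, golf}, {echo, foxtrot, golf}}.
int(A) = ⋃ {U ∈ τ : U ⊆ A}. Opens contained in A: ∅, {foxtrot}, {foxtrot, golf}.
Taking the union of these: int(A) = {foxtrot, golf}.
cl(A) = ⋂ {C closed : A ⊆ C}. Closed sets containing A: {echo, foxtrot, golf}.
Intersecting these: cl(A) = {echo, foxtrot, golf}.
∂A = cl(A) ∖ int(A) = {echo, foxtrot, golf} ∖ {foxtrot, golf} = {echo}.


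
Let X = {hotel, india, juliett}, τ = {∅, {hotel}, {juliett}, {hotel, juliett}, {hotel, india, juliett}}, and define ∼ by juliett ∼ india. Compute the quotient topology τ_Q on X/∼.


X/∼ = {[hotel], [india=juliett]}; |τ_Q| = 3.

Equivalence classes: [hotel], [india=juliett].
Quotient map π: X → X/∼ sends hotel ↦ [hotel], india ↦ [india=juliett], juliett ↦ [india=juliett].
For each subset V ⊆ X/∼, compute π^{-1}(V) ⊆ X and check whether π^{-1}(V) ∈ τ. V is open in τ_Q iff π^{-1}(V) ∈ τ.
  V = {}: π^{-1}(V) = ∅ ∈ τ ✓.
  V = {[hotel]}: π^{-1}(V) = {hotel} ∈ τ ✓.
  V = {[india=juliett]}: π^{-1}(V) = {india, juliett} ∉ τ ✗.
  V = {[hotel], [india=juliett]}: π^{-1}(V) = {hotel, india, juliett} ∈ τ ✓.
Open sets in the quotient: τ_Q = {{}, {[hotel]}, {[hotel], [india=juliett]}} (3 elements).


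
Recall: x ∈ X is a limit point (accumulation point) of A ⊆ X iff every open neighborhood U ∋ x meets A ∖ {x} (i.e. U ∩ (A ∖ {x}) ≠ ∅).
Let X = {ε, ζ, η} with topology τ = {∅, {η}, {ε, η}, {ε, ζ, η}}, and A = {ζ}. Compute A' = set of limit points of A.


A' = ∅

For each x ∈ X, list the open sets U ∈ τ with x ∈ U, then check whether U ∩ (A ∖ {x}) ≠ ∅ for every such U.
  x = ε: open {ε, η} ∋ x has {ε, η} ∩ (A ∖ {ε}) = ∅, so x is NOT a limit point.
  x = ζ: open {ε, ζ, η} ∋ x has {ε, ζ, η} ∩ (A ∖ {ζ}) = ∅, so x is NOT a limit point.
  x = η: open {η} ∋ x has {η} ∩ (A ∖ {η}) = ∅, so x is NOT a limit point.
Collecting: A' = ∅.


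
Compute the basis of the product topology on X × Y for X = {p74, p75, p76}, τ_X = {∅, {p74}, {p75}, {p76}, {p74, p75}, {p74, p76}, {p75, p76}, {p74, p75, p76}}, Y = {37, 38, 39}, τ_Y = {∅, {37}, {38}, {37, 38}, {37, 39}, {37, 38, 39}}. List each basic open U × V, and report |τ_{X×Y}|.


Basis B = {∅ × ∅, {p74} × {37}, {p74} × {38}, {p75} × {37}, {p75} × {38}, {p76} × {37}, {p76} × {38}, {p74} × {37, 38}, {p74} × {37, 39}, {p74, p75} × {37}, {p74, p76} × {37}, {p74, p75} × {38}, {p74, p76} × {38}, {p75} × {37, 38}, {p75} × {37, 39}, {p75, p76} × {37}, {p75, p76} × {38}, {p76} × {37, 38}, {p76} × {37, 39}, {p74} × {37, 38, 39}, {p74, p75, p76} × {37}, {p74, p75, p76} × {38}, {p75} × {37, 38, 39}, {p76} × {37, 38, 39}, {p74, p75} × {37, 38}, {p74, p76} × {37, 38}, {p74, p75} × {37, 39}, {p74, p76} × {37, 39}, {p75, p76} × {37, 38}, {p75, p76} × {37, 39}, {p74, p75} × {37, 38, 39}, {p74, p76} × {37, 38, 39}, {p74, p75, p76} × {37, 38}, {p74, p75, p76} × {37, 39}, {p75, p76} × {37, 38, 39}, {p74, p75, p76} × {37, 38, 39}}; |τ_{X×Y}| = 216.

Enumerate products U × V with U ∈ τ_X, V ∈ τ_Y (deduplicated):
  ∅ × ∅ = {} (∅)
  {p74} × {37} = {(p74,37)}
  {p74} × {38} = {(p74,38)}
  {p75} × {37} = {(p75,37)}
  {p75} × {38} = {(p75,38)}
  {p76} × {37} = {(p76,37)}
  {p76} × {38} = {(p76,38)}
  {p74} × {37, 38} = {(p74,37), (p74,38)}
  {p74} × {37, 39} = {(p74,37), (p74,39)}
  {p74, p75} × {37} = {(p74,37), (p75,37)}
  {p74, p76} × {37} = {(p74,37), (p76,37)}
  {p74, p75} × {38} = {(p74,38), (p75,38)}
  {p74, p76} × {38} = {(p74,38), (p76,38)}
  {p75} × {37, 38} = {(p75,37), (p75,38)}
  {p75} × {37, 39} = {(p75,37), (p75,39)}
  {p75, p76} × {37} = {(p75,37), (p76,37)}
  {p75, p76} × {38} = {(p75,38), (p76,38)}
  {p76} × {37, 38} = {(p76,37), (p76,38)}
  {p76} × {37, 39} = {(p76,37), (p76,39)}
  {p74} × {37, 38, 39} = {(p74,37), (p74,38), (p74,39)}
  {p74, p75, p76} × {37} = {(p74,37), (p75,37), (p76,37)}
  {p74, p75, p76} × {38} = {(p74,38), (p75,38), (p76,38)}
  {p75} × {37, 38, 39} = {(p75,37), (p75,38), (p75,39)}
  {p76} × {37, 38, 39} = {(p76,37), (p76,38), (p76,39)}
  {p74, p75} × {37, 38} = {(p74,37), (p74,38), (p75,37), (p75,38)}
  {p74, p76} × {37, 38} = {(p74,37), (p74,38), (p76,37), (p76,38)}
  {p74, p75} × {37, 39} = {(p74,37), (p74,39), (p75,37), (p75,39)}
  {p74, p76} × {37, 39} = {(p74,37), (p74,39), (p76,37), (p76,39)}
  {p75, p76} × {37, 38} = {(p75,37), (p75,38), (p76,37), (p76,38)}
  {p75, p76} × {37, 39} = {(p75,37), (p75,39), (p76,37), (p76,39)}
  {p74, p75} × {37, 38, 39} = {(p74,37), (p74,38), (p74,39), (p75,37), (p75,38), (p75,39)}
  {p74, p76} × {37, 38, 39} = {(p74,37), (p74,38), (p74,39), (p76,37), (p76,38), (p76,39)}
  {p74, p75, p76} × {37, 38} = {(p74,37), (p74,38), (p75,37), (p75,38), (p76,37), (p76,38)}
  {p74, p75, p76} × {37, 39} = {(p74,37), (p74,39), (p75,37), (p75,39), (p76,37), (p76,39)}
  {p75, p76} × {37, 38, 39} = {(p75,37), (p75,38), (p75,39), (p76,37), (p76,38), (p76,39)}
  {p74, p75, p76} × {37, 38, 39} = {(p74,37), (p74,38), (p74,39), (p75,37), (p75,38), (p75,39), (p76,37), (p76,38), (p76,39)}
These 36 distinct sets form the basis B.
Close under arbitrary unions to get τ_{X×Y}; counting gives |τ_{X×Y}| = 216.


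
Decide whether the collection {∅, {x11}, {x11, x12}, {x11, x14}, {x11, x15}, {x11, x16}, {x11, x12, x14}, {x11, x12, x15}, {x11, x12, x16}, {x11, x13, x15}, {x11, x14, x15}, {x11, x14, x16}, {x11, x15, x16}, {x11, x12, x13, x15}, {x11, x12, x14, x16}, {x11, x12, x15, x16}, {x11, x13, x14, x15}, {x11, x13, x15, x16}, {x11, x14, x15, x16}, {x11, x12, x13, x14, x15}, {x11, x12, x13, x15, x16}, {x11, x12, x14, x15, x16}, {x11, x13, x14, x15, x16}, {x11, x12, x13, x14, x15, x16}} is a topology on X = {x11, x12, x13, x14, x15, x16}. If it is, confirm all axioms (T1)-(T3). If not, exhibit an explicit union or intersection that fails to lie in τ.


τ is NOT a topology on X.

Axiom (T1): ∅ ∈ τ? Yes; X ∈ τ? Yes.
Axiom (T2/T3): check pairwise unions and intersections of members of τ.
Counterexample for (T2): {x11, x12} ∪ {x11, x14, x15} = {x11, x12, x14, x15} ∉ τ. Therefore τ is NOT a topology.


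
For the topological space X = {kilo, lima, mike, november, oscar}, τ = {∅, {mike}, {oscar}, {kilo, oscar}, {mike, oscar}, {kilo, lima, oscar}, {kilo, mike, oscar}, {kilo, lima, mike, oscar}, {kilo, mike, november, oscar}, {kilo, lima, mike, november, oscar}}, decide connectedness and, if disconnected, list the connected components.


(X, τ) is connected.

Find clopen sets (U ∈ τ with X ∖ U ∈ τ):
  U = ∅, X ∖ U = {kilo, lima, mike, november, oscar} — both open, so U is clopen.
  U = {kilo, lima, mike, november, oscar}, X ∖ U = ∅ — both open, so U is clopen.
Only trivial clopens (∅ and X) exist, so (X, τ) is connected.
Compute connected components by grouping points that agree on all clopens:
  component: {kilo, lima, mike, november, oscar}


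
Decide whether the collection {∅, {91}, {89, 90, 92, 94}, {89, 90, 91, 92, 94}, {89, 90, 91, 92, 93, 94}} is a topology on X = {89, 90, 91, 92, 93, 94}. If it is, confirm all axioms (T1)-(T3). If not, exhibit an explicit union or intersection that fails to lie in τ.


τ IS a topology on X.

Axiom (T1): ∅ ∈ τ? Yes; X ∈ τ? Yes.
Axiom (T2/T3): check pairwise unions and intersections of members of τ.
All pairwise intersections and unions checked — each lies in τ. Therefore τ satisfies (T1), (T2), (T3): it IS a topology on X.


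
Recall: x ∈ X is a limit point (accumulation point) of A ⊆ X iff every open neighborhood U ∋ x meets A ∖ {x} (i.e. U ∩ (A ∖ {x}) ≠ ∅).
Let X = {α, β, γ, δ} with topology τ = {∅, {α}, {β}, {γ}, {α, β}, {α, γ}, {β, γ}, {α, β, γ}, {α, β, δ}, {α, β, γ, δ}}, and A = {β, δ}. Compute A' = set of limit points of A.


A' = {δ}

For each x ∈ X, list the open sets U ∈ τ with x ∈ U, then check whether U ∩ (A ∖ {x}) ≠ ∅ for every such U.
  x = α: open {α} ∋ x has {α} ∩ (A ∖ {α}) = ∅, so x is NOT a limit point.
  x = β: open {β} ∋ x has {β} ∩ (A ∖ {β}) = ∅, so x is NOT a limit point.
  x = γ: open {γ} ∋ x has {γ} ∩ (A ∖ {γ}) = ∅, so x is NOT a limit point.
  x = δ: opens ∋ x are {α, β, δ}, {α, β, γ, δ}; each meets A ∖ {δ}, so x IS a limit point.
Collecting: A' = {δ}.
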